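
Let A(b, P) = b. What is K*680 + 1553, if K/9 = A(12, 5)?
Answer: 74993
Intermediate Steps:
K = 108 (K = 9*12 = 108)
K*680 + 1553 = 108*680 + 1553 = 73440 + 1553 = 74993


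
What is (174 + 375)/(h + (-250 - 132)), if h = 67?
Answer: -61/35 ≈ -1.7429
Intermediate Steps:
(174 + 375)/(h + (-250 - 132)) = (174 + 375)/(67 + (-250 - 132)) = 549/(67 - 382) = 549/(-315) = 549*(-1/315) = -61/35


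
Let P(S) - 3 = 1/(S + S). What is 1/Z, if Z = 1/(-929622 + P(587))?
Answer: -1091372705/1174 ≈ -9.2962e+5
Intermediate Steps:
P(S) = 3 + 1/(2*S) (P(S) = 3 + 1/(S + S) = 3 + 1/(2*S))
Z = -1174/1091372705 (Z = 1/(-929622 + (3 + (½)/587)) = 1/(-929622 + (3 + (½)*(1/587))) = 1/(-929622 + (3 + 1/1174)) = 1/(-929622 + 3523/1174) = 1/(-1091372705/1174) = -1174/1091372705 ≈ -1.0757e-6)
1/Z = 1/(-1174/1091372705) = -1091372705/1174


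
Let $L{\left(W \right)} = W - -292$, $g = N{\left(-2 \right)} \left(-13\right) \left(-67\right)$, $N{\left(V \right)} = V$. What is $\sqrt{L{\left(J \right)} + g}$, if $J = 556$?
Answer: $i \sqrt{894} \approx 29.9 i$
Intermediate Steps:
$g = -1742$ ($g = \left(-2\right) \left(-13\right) \left(-67\right) = 26 \left(-67\right) = -1742$)
$L{\left(W \right)} = 292 + W$ ($L{\left(W \right)} = W + 292 = 292 + W$)
$\sqrt{L{\left(J \right)} + g} = \sqrt{\left(292 + 556\right) - 1742} = \sqrt{848 - 1742} = \sqrt{-894} = i \sqrt{894}$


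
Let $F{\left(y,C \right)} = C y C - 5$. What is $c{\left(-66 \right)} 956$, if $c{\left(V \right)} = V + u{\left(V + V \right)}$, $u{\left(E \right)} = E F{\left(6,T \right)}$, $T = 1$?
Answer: $-189288$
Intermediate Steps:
$F{\left(y,C \right)} = -5 + y C^{2}$ ($F{\left(y,C \right)} = y C^{2} - 5 = -5 + y C^{2}$)
$u{\left(E \right)} = E$ ($u{\left(E \right)} = E \left(-5 + 6 \cdot 1^{2}\right) = E \left(-5 + 6 \cdot 1\right) = E \left(-5 + 6\right) = E 1 = E$)
$c{\left(V \right)} = 3 V$ ($c{\left(V \right)} = V + \left(V + V\right) = V + 2 V = 3 V$)
$c{\left(-66 \right)} 956 = 3 \left(-66\right) 956 = \left(-198\right) 956 = -189288$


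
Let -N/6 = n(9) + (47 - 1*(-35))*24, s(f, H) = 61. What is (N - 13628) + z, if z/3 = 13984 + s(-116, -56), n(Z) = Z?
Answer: 16645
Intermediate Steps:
z = 42135 (z = 3*(13984 + 61) = 3*14045 = 42135)
N = -11862 (N = -6*(9 + (47 - 1*(-35))*24) = -6*(9 + (47 + 35)*24) = -6*(9 + 82*24) = -6*(9 + 1968) = -6*1977 = -11862)
(N - 13628) + z = (-11862 - 13628) + 42135 = -25490 + 42135 = 16645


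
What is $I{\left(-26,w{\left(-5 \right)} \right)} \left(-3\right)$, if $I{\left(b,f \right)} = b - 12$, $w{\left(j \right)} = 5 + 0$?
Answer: $114$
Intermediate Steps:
$w{\left(j \right)} = 5$
$I{\left(b,f \right)} = -12 + b$
$I{\left(-26,w{\left(-5 \right)} \right)} \left(-3\right) = \left(-12 - 26\right) \left(-3\right) = \left(-38\right) \left(-3\right) = 114$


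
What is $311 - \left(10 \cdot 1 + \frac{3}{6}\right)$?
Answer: $\frac{601}{2} \approx 300.5$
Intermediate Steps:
$311 - \left(10 \cdot 1 + \frac{3}{6}\right) = 311 - \left(10 + 3 \cdot \frac{1}{6}\right) = 311 - \left(10 + \frac{1}{2}\right) = 311 - \frac{21}{2} = \frac{601}{2}$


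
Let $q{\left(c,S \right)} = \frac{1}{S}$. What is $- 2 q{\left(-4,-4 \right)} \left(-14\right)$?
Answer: $-7$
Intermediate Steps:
$- 2 q{\left(-4,-4 \right)} \left(-14\right) = - \frac{2}{-4} \left(-14\right) = \left(-2\right) \left(- \frac{1}{4}\right) \left(-14\right) = \frac{1}{2} \left(-14\right) = -7$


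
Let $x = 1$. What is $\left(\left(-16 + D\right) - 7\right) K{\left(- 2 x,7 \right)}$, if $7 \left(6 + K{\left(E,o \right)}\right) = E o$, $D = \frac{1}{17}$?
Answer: $\frac{3120}{17} \approx 183.53$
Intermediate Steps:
$D = \frac{1}{17} \approx 0.058824$
$K{\left(E,o \right)} = -6 + \frac{E o}{7}$
$\left(\left(-16 + D\right) - 7\right) K{\left(- 2 x,7 \right)} = \left(\left(-16 + \frac{1}{17}\right) - 7\right) \left(-6 + \frac{1}{7} \left(\left(-2\right) 1\right) 7\right) = \left(- \frac{271}{17} - 7\right) \left(-6 + \frac{1}{7} \left(-2\right) 7\right) = - \frac{390 \left(-6 - 2\right)}{17} = \left(- \frac{390}{17}\right) \left(-8\right) = \frac{3120}{17}$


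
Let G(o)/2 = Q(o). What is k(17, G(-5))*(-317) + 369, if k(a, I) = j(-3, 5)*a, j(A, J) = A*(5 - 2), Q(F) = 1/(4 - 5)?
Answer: 48870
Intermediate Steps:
Q(F) = -1 (Q(F) = 1/(-1) = -1)
G(o) = -2 (G(o) = 2*(-1) = -2)
j(A, J) = 3*A (j(A, J) = A*3 = 3*A)
k(a, I) = -9*a (k(a, I) = (3*(-3))*a = -9*a)
k(17, G(-5))*(-317) + 369 = -9*17*(-317) + 369 = -153*(-317) + 369 = 48501 + 369 = 48870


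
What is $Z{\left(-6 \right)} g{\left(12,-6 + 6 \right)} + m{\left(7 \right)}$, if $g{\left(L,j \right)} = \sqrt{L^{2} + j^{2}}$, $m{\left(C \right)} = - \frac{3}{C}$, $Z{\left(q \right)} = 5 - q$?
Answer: $\frac{921}{7} \approx 131.57$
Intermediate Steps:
$Z{\left(-6 \right)} g{\left(12,-6 + 6 \right)} + m{\left(7 \right)} = \left(5 - -6\right) \sqrt{12^{2} + \left(-6 + 6\right)^{2}} - \frac{3}{7} = \left(5 + 6\right) \sqrt{144 + 0^{2}} - \frac{3}{7} = 11 \sqrt{144 + 0} - \frac{3}{7} = 11 \sqrt{144} - \frac{3}{7} = 11 \cdot 12 - \frac{3}{7} = 132 - \frac{3}{7} = \frac{921}{7}$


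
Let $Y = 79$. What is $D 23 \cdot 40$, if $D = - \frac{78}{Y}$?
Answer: $- \frac{71760}{79} \approx -908.35$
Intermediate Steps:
$D = - \frac{78}{79} \approx -0.98734$
$D 23 \cdot 40 = \left(- \frac{78}{79}\right) 23 \cdot 40 = \left(- \frac{1794}{79}\right) 40 = - \frac{71760}{79}$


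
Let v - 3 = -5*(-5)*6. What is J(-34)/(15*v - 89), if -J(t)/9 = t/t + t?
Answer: 297/2206 ≈ 0.13463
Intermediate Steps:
J(t) = -9 - 9*t (J(t) = -9*(t/t + t) = -9*(1 + t) = -9 - 9*t)
v = 153 (v = 3 - 5*(-5)*6 = 3 + 25*6 = 3 + 150 = 153)
J(-34)/(15*v - 89) = (-9 - 9*(-34))/(15*153 - 89) = (-9 + 306)/(2295 - 89) = 297/2206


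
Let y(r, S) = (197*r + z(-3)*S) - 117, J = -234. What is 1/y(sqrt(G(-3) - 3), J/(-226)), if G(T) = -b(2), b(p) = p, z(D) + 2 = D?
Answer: -1560078/2668366241 - 2515493*I*sqrt(5)/2668366241 ≈ -0.00058466 - 0.002108*I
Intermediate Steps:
z(D) = -2 + D
G(T) = -2 (G(T) = -1*2 = -2)
y(r, S) = -117 - 5*S + 197*r (y(r, S) = (197*r + (-2 - 3)*S) - 117 = (197*r - 5*S) - 117 = (-5*S + 197*r) - 117 = -117 - 5*S + 197*r)
1/y(sqrt(G(-3) - 3), J/(-226)) = 1/(-117 - (-1170)/(-226) + 197*sqrt(-2 - 3)) = 1/(-117 - (-1170)*(-1)/226 + 197*sqrt(-5)) = 1/(-117 - 5*117/113 + 197*(I*sqrt(5))) = 1/(-117 - 585/113 + 197*I*sqrt(5)) = 1/(-13806/113 + 197*I*sqrt(5))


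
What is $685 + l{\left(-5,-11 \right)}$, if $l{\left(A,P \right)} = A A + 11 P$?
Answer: $589$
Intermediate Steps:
$l{\left(A,P \right)} = A^{2} + 11 P$
$685 + l{\left(-5,-11 \right)} = 685 + \left(\left(-5\right)^{2} + 11 \left(-11\right)\right) = 685 + \left(25 - 121\right) = 685 - 96 = 589$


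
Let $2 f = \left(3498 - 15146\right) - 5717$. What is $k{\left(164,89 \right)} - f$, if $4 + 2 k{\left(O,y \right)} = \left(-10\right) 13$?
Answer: $\frac{17231}{2} \approx 8615.5$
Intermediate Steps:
$k{\left(O,y \right)} = -67$ ($k{\left(O,y \right)} = -2 + \frac{\left(-10\right) 13}{2} = -2 + \frac{1}{2} \left(-130\right) = -2 - 65 = -67$)
$f = - \frac{17365}{2}$ ($f = \frac{\left(3498 - 15146\right) - 5717}{2} = \frac{-11648 - 5717}{2} = \frac{1}{2} \left(-17365\right) = - \frac{17365}{2} \approx -8682.5$)
$k{\left(164,89 \right)} - f = -67 - - \frac{17365}{2} = -67 + \frac{17365}{2} = \frac{17231}{2}$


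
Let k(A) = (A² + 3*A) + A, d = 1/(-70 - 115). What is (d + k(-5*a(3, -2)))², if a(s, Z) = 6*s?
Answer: 2050334746201/34225 ≈ 5.9908e+7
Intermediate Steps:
d = -1/185 (d = 1/(-185) = -1/185 ≈ -0.0054054)
k(A) = A² + 4*A
(d + k(-5*a(3, -2)))² = (-1/185 + (-30*3)*(4 - 30*3))² = (-1/185 + (-5*18)*(4 - 5*18))² = (-1/185 - 90*(4 - 90))² = (-1/185 - 90*(-86))² = (-1/185 + 7740)² = (1431899/185)² = 2050334746201/34225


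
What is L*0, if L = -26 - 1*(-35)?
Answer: 0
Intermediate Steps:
L = 9 (L = -26 + 35 = 9)
L*0 = 9*0 = 0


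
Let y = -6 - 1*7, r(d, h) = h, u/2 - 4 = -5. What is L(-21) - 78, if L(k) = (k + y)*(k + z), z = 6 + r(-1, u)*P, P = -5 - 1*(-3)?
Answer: 296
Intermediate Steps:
u = -2 (u = 8 + 2*(-5) = 8 - 10 = -2)
P = -2 (P = -5 + 3 = -2)
y = -13 (y = -6 - 7 = -13)
z = 10 (z = 6 - 2*(-2) = 6 + 4 = 10)
L(k) = (-13 + k)*(10 + k) (L(k) = (k - 13)*(k + 10) = (-13 + k)*(10 + k))
L(-21) - 78 = (-130 + (-21)**2 - 3*(-21)) - 78 = (-130 + 441 + 63) - 78 = 374 - 78 = 296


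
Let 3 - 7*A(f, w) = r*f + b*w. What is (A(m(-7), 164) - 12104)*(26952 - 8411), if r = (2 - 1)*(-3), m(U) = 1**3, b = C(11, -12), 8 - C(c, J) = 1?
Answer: -1592115670/7 ≈ -2.2744e+8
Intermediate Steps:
C(c, J) = 7 (C(c, J) = 8 - 1*1 = 8 - 1 = 7)
b = 7
m(U) = 1
r = -3 (r = 1*(-3) = -3)
A(f, w) = 3/7 - w + 3*f/7 (A(f, w) = 3/7 - (-3*f + 7*w)/7 = 3/7 + (-w + 3*f/7) = 3/7 - w + 3*f/7)
(A(m(-7), 164) - 12104)*(26952 - 8411) = ((3/7 - 1*164 + (3/7)*1) - 12104)*(26952 - 8411) = ((3/7 - 164 + 3/7) - 12104)*18541 = (-1142/7 - 12104)*18541 = -85870/7*18541 = -1592115670/7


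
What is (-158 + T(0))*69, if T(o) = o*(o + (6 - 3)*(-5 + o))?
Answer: -10902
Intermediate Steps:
T(o) = o*(-15 + 4*o) (T(o) = o*(o + 3*(-5 + o)) = o*(o + (-15 + 3*o)) = o*(-15 + 4*o))
(-158 + T(0))*69 = (-158 + 0*(-15 + 4*0))*69 = (-158 + 0*(-15 + 0))*69 = (-158 + 0*(-15))*69 = (-158 + 0)*69 = -158*69 = -10902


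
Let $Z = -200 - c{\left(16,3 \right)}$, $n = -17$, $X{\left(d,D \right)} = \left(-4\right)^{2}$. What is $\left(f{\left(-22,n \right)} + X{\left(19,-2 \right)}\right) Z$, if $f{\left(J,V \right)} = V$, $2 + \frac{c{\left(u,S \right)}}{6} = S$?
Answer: $206$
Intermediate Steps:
$X{\left(d,D \right)} = 16$
$c{\left(u,S \right)} = -12 + 6 S$
$Z = -206$ ($Z = -200 - \left(-12 + 6 \cdot 3\right) = -200 - \left(-12 + 18\right) = -200 - 6 = -206$)
$\left(f{\left(-22,n \right)} + X{\left(19,-2 \right)}\right) Z = \left(-17 + 16\right) \left(-206\right) = \left(-1\right) \left(-206\right) = 206$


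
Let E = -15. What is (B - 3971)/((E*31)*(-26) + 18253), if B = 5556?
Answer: 1585/30343 ≈ 0.052236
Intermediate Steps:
(B - 3971)/((E*31)*(-26) + 18253) = (5556 - 3971)/(-15*31*(-26) + 18253) = 1585/(-465*(-26) + 18253) = 1585/(12090 + 18253) = 1585/30343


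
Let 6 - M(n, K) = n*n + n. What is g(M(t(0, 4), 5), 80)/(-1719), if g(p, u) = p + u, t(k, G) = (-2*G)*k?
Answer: -86/1719 ≈ -0.050029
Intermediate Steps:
t(k, G) = -2*G*k
M(n, K) = 6 - n - n**2 (M(n, K) = 6 - (n*n + n) = 6 - (n**2 + n) = 6 - (n + n**2) = 6 + (-n - n**2) = 6 - n - n**2)
g(M(t(0, 4), 5), 80)/(-1719) = ((6 - (-2)*4*0 - (-2*4*0)**2) + 80)/(-1719) = ((6 - 1*0 - 1*0**2) + 80)*(-1/1719) = ((6 + 0 - 1*0) + 80)*(-1/1719) = ((6 + 0 + 0) + 80)*(-1/1719) = (6 + 80)*(-1/1719) = 86*(-1/1719) = -86/1719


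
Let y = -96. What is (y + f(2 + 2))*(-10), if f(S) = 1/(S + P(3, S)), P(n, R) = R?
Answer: 3835/4 ≈ 958.75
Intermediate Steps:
f(S) = 1/(2*S) (f(S) = 1/(S + S) = 1/(2*S))
(y + f(2 + 2))*(-10) = (-96 + 1/(2*(2 + 2)))*(-10) = (-96 + (½)/4)*(-10) = (-96 + (½)*(¼))*(-10) = (-96 + ⅛)*(-10) = -767/8*(-10) = 3835/4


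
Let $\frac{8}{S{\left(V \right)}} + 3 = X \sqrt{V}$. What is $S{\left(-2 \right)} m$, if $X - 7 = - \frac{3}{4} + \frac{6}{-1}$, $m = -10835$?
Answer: $\frac{2080320}{73} + \frac{173360 i \sqrt{2}}{73} \approx 28498.0 + 3358.5 i$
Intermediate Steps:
$X = \frac{1}{4}$ ($X = 7 + \left(- \frac{3}{4} + \frac{6}{-1}\right) = 7 + \left(\left(-3\right) \frac{1}{4} + 6 \left(-1\right)\right) = 7 - \frac{27}{4} = \frac{1}{4} \approx 0.25$)
$S{\left(V \right)} = \frac{8}{-3 + \frac{\sqrt{V}}{4}}$
$S{\left(-2 \right)} m = \frac{32}{-12 + \sqrt{-2}} \left(-10835\right) = \frac{32}{-12 + i \sqrt{2}} \left(-10835\right) = - \frac{346720}{-12 + i \sqrt{2}}$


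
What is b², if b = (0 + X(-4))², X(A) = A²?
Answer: 65536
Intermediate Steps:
b = 256 (b = (0 + (-4)²)² = (0 + 16)² = 16² = 256)
b² = 256² = 65536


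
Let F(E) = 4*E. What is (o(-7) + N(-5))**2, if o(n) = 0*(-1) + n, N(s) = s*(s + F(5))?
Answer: 6724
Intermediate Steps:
N(s) = s*(20 + s) (N(s) = s*(s + 4*5) = s*(s + 20) = s*(20 + s))
o(n) = n (o(n) = 0 + n = n)
(o(-7) + N(-5))**2 = (-7 - 5*(20 - 5))**2 = (-7 - 5*15)**2 = (-7 - 75)**2 = (-82)**2 = 6724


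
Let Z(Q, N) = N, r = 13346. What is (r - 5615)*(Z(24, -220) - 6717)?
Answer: -53629947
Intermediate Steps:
(r - 5615)*(Z(24, -220) - 6717) = (13346 - 5615)*(-220 - 6717) = 7731*(-6937) = -53629947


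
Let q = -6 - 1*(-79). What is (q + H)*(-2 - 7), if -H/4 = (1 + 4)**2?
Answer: 243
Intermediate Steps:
q = 73 (q = -6 + 79 = 73)
H = -100 (H = -4*(1 + 4)**2 = -4*5**2 = -4*25 = -100)
(q + H)*(-2 - 7) = (73 - 100)*(-2 - 7) = -27*(-9) = 243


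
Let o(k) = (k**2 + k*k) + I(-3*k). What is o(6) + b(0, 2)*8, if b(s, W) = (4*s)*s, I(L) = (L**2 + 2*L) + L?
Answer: 342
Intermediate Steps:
I(L) = L**2 + 3*L
b(s, W) = 4*s**2
o(k) = 2*k**2 - 3*k*(3 - 3*k) (o(k) = (k**2 + k*k) + (-3*k)*(3 - 3*k) = (k**2 + k**2) - 3*k*(3 - 3*k) = 2*k**2 - 3*k*(3 - 3*k))
o(6) + b(0, 2)*8 = 6*(-9 + 11*6) + (4*0**2)*8 = 6*(-9 + 66) + (4*0)*8 = 6*57 + 0*8 = 342 + 0 = 342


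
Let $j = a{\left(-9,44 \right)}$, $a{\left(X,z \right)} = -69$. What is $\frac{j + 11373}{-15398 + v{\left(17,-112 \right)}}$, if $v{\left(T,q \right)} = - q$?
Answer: $- \frac{5652}{7643} \approx -0.7395$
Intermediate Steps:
$j = -69$
$\frac{j + 11373}{-15398 + v{\left(17,-112 \right)}} = \frac{-69 + 11373}{-15398 - -112} = \frac{11304}{-15398 + 112} = \frac{11304}{-15286} = 11304 \left(- \frac{1}{15286}\right) = - \frac{5652}{7643}$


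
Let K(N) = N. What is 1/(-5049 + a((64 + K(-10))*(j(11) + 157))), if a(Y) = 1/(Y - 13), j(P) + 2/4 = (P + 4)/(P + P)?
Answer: -93223/470682916 ≈ -0.00019806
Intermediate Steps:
j(P) = -½ + (4 + P)/(2*P) (j(P) = -½ + (P + 4)/(P + P) = -½ + (4 + P)/((2*P)) = -½ + (4 + P)*(1/(2*P)) = -½ + (4 + P)/(2*P))
a(Y) = 1/(-13 + Y)
1/(-5049 + a((64 + K(-10))*(j(11) + 157))) = 1/(-5049 + 1/(-13 + (64 - 10)*(2/11 + 157))) = 1/(-5049 + 1/(-13 + 54*(2*(1/11) + 157))) = 1/(-5049 + 1/(-13 + 54*(2/11 + 157))) = 1/(-5049 + 1/(-13 + 54*(1729/11))) = 1/(-5049 + 1/(-13 + 93366/11)) = 1/(-5049 + 1/(93223/11)) = 1/(-5049 + 11/93223) = 1/(-470682916/93223) = -93223/470682916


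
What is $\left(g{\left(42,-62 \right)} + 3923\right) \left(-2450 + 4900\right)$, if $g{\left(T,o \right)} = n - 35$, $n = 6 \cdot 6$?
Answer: $9613800$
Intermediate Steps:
$n = 36$
$g{\left(T,o \right)} = 1$ ($g{\left(T,o \right)} = 36 - 35 = 1$)
$\left(g{\left(42,-62 \right)} + 3923\right) \left(-2450 + 4900\right) = \left(1 + 3923\right) \left(-2450 + 4900\right) = 3924 \cdot 2450 = 9613800$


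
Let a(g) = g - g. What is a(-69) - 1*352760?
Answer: -352760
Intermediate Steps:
a(g) = 0
a(-69) - 1*352760 = 0 - 1*352760 = 0 - 352760 = -352760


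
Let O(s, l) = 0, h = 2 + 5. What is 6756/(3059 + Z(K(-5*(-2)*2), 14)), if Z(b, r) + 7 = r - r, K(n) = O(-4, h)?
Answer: 1689/763 ≈ 2.2136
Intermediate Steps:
h = 7
K(n) = 0
Z(b, r) = -7 (Z(b, r) = -7 + (r - r) = -7 + 0 = -7)
6756/(3059 + Z(K(-5*(-2)*2), 14)) = 6756/(3059 - 7) = 6756/3052 = 6756*(1/3052) = 1689/763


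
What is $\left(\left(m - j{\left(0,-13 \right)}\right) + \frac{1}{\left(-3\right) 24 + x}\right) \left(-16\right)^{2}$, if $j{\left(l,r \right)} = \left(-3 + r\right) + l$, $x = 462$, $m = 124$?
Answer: $\frac{6988928}{195} \approx 35841.0$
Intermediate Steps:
$j{\left(l,r \right)} = -3 + l + r$
$\left(\left(m - j{\left(0,-13 \right)}\right) + \frac{1}{\left(-3\right) 24 + x}\right) \left(-16\right)^{2} = \left(\left(124 - \left(-3 + 0 - 13\right)\right) + \frac{1}{\left(-3\right) 24 + 462}\right) \left(-16\right)^{2} = \left(\left(124 - -16\right) + \frac{1}{-72 + 462}\right) 256 = \left(\left(124 + 16\right) + \frac{1}{390}\right) 256 = \left(140 + \frac{1}{390}\right) 256 = \frac{54601}{390} \cdot 256 = \frac{6988928}{195}$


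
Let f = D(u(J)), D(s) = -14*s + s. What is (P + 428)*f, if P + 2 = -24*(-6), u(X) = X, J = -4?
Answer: 29640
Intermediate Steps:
D(s) = -13*s
P = 142 (P = -2 - 24*(-6) = -2 + 144 = 142)
f = 52 (f = -13*(-4) = 52)
(P + 428)*f = (142 + 428)*52 = 570*52 = 29640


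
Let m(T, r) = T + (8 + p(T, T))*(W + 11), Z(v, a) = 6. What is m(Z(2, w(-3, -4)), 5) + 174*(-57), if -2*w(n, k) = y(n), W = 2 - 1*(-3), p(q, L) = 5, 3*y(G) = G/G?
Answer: -9704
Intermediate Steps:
y(G) = ⅓ (y(G) = (G/G)/3 = (⅓)*1 = ⅓)
W = 5 (W = 2 + 3 = 5)
w(n, k) = -⅙ (w(n, k) = -½*⅓ = -⅙)
m(T, r) = 208 + T (m(T, r) = T + (8 + 5)*(5 + 11) = T + 13*16 = T + 208 = 208 + T)
m(Z(2, w(-3, -4)), 5) + 174*(-57) = (208 + 6) + 174*(-57) = 214 - 9918 = -9704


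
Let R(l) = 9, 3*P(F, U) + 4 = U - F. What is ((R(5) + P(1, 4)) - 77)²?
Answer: 42025/9 ≈ 4669.4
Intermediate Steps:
P(F, U) = -4/3 - F/3 + U/3 (P(F, U) = -4/3 + (U - F)/3 = -4/3 + (-F/3 + U/3) = -4/3 - F/3 + U/3)
((R(5) + P(1, 4)) - 77)² = ((9 + (-4/3 - ⅓*1 + (⅓)*4)) - 77)² = ((9 + (-4/3 - ⅓ + 4/3)) - 77)² = ((9 - ⅓) - 77)² = (26/3 - 77)² = (-205/3)² = 42025/9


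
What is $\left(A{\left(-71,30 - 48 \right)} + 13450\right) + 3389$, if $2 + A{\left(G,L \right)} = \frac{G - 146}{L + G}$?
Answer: $\frac{1498710}{89} \approx 16839.0$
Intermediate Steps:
$A{\left(G,L \right)} = -2 + \frac{-146 + G}{G + L}$ ($A{\left(G,L \right)} = -2 + \frac{G - 146}{L + G} = -2 + \frac{-146 + G}{G + L}$)
$\left(A{\left(-71,30 - 48 \right)} + 13450\right) + 3389 = \left(\frac{-146 - -71 - 2 \left(30 - 48\right)}{-71 + \left(30 - 48\right)} + 13450\right) + 3389 = \left(\frac{-146 + 71 - 2 \left(30 - 48\right)}{-71 + \left(30 - 48\right)} + 13450\right) + 3389 = \left(\frac{-146 + 71 - -36}{-71 - 18} + 13450\right) + 3389 = \left(\frac{-146 + 71 + 36}{-89} + 13450\right) + 3389 = \left(\left(- \frac{1}{89}\right) \left(-39\right) + 13450\right) + 3389 = \left(\frac{39}{89} + 13450\right) + 3389 = \frac{1197089}{89} + 3389 = \frac{1498710}{89}$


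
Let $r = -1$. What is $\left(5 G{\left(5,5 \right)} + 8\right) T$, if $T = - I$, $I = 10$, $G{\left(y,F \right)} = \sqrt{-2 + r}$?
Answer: $-80 - 50 i \sqrt{3} \approx -80.0 - 86.603 i$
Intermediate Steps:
$G{\left(y,F \right)} = i \sqrt{3}$ ($G{\left(y,F \right)} = \sqrt{-2 - 1} = \sqrt{-3} = i \sqrt{3}$)
$T = -10$ ($T = \left(-1\right) 10 = -10$)
$\left(5 G{\left(5,5 \right)} + 8\right) T = \left(5 i \sqrt{3} + 8\right) \left(-10\right) = \left(8 + 5 i \sqrt{3}\right) \left(-10\right) = -80 - 50 i \sqrt{3}$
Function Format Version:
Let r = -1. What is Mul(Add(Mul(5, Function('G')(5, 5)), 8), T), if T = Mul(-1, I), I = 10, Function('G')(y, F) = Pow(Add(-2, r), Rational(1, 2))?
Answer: Add(-80, Mul(-50, I, Pow(3, Rational(1, 2)))) ≈ Add(-80.000, Mul(-86.603, I))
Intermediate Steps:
Function('G')(y, F) = Mul(I, Pow(3, Rational(1, 2))) (Function('G')(y, F) = Pow(Add(-2, -1), Rational(1, 2)) = Pow(-3, Rational(1, 2)) = Mul(I, Pow(3, Rational(1, 2))))
T = -10 (T = Mul(-1, 10) = -10)
Mul(Add(Mul(5, Function('G')(5, 5)), 8), T) = Mul(Add(Mul(5, Mul(I, Pow(3, Rational(1, 2)))), 8), -10) = Mul(Add(Mul(5, I, Pow(3, Rational(1, 2))), 8), -10) = Mul(Add(8, Mul(5, I, Pow(3, Rational(1, 2)))), -10) = Add(-80, Mul(-50, I, Pow(3, Rational(1, 2))))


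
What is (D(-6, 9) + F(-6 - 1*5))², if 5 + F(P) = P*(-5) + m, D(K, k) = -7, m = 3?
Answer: 2116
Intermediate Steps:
F(P) = -2 - 5*P (F(P) = -5 + (P*(-5) + 3) = -5 + (-5*P + 3) = -5 + (3 - 5*P) = -2 - 5*P)
(D(-6, 9) + F(-6 - 1*5))² = (-7 + (-2 - 5*(-6 - 1*5)))² = (-7 + (-2 - 5*(-6 - 5)))² = (-7 + (-2 - 5*(-11)))² = (-7 + (-2 + 55))² = (-7 + 53)² = 46² = 2116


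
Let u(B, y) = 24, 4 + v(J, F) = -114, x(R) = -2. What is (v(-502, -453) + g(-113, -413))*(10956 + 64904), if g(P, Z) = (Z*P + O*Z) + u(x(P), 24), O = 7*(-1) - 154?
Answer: 8577338480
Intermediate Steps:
v(J, F) = -118 (v(J, F) = -4 - 114 = -118)
O = -161 (O = -7 - 154 = -161)
g(P, Z) = 24 - 161*Z + P*Z (g(P, Z) = (Z*P - 161*Z) + 24 = (P*Z - 161*Z) + 24 = (-161*Z + P*Z) + 24 = 24 - 161*Z + P*Z)
(v(-502, -453) + g(-113, -413))*(10956 + 64904) = (-118 + (24 - 161*(-413) - 113*(-413)))*(10956 + 64904) = (-118 + (24 + 66493 + 46669))*75860 = (-118 + 113186)*75860 = 113068*75860 = 8577338480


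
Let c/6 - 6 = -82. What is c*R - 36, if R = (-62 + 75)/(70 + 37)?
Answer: -9780/107 ≈ -91.402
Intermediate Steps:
c = -456 (c = 36 + 6*(-82) = 36 - 492 = -456)
R = 13/107 ≈ 0.12150
c*R - 36 = -456*13/107 - 36 = -5928/107 - 36 = -9780/107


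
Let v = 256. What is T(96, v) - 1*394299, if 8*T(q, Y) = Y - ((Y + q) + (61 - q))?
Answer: -3154453/8 ≈ -3.9431e+5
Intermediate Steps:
T(q, Y) = -61/8 (T(q, Y) = (Y - ((Y + q) + (61 - q)))/8 = (Y - (61 + Y))/8 = (Y + (-61 - Y))/8 = (1/8)*(-61) = -61/8)
T(96, v) - 1*394299 = -61/8 - 1*394299 = -61/8 - 394299 = -3154453/8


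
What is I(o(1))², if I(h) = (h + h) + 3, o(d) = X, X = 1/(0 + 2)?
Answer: 16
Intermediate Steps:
X = ½ (X = 1/2 = ½ ≈ 0.50000)
o(d) = ½
I(h) = 3 + 2*h (I(h) = 2*h + 3 = 3 + 2*h)
I(o(1))² = (3 + 2*(½))² = (3 + 1)² = 4² = 16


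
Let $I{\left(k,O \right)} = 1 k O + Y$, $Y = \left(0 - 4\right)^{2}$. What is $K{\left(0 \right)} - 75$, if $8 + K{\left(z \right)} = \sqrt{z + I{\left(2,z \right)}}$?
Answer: $-79$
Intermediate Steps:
$Y = 16$ ($Y = \left(-4\right)^{2} = 16$)
$I{\left(k,O \right)} = 16 + O k$ ($I{\left(k,O \right)} = 1 k O + 16 = k O + 16 = O k + 16 = 16 + O k$)
$K{\left(z \right)} = -8 + \sqrt{16 + 3 z}$ ($K{\left(z \right)} = -8 + \sqrt{z + \left(16 + z 2\right)} = -8 + \sqrt{z + \left(16 + 2 z\right)} = -8 + \sqrt{16 + 3 z}$)
$K{\left(0 \right)} - 75 = \left(-8 + \sqrt{16 + 3 \cdot 0}\right) - 75 = \left(-8 + \sqrt{16 + 0}\right) - 75 = \left(-8 + \sqrt{16}\right) - 75 = \left(-8 + 4\right) - 75 = -4 - 75 = -79$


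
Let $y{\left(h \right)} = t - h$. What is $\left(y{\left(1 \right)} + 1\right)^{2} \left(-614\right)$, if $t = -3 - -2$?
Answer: $-614$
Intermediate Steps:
$t = -1$ ($t = -3 + 2 = -1$)
$y{\left(h \right)} = -1 - h$
$\left(y{\left(1 \right)} + 1\right)^{2} \left(-614\right) = \left(\left(-1 - 1\right) + 1\right)^{2} \left(-614\right) = \left(-2 + 1\right)^{2} \left(-614\right) = \left(-1\right)^{2} \left(-614\right) = 1 \left(-614\right) = -614$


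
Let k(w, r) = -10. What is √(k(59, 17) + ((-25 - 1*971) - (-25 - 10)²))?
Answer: I*√2231 ≈ 47.233*I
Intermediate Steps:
√(k(59, 17) + ((-25 - 1*971) - (-25 - 10)²)) = √(-10 + ((-25 - 1*971) - (-25 - 10)²)) = √(-10 + ((-25 - 971) - 1*(-35)²)) = √(-10 + (-996 - 1*1225)) = √(-10 + (-996 - 1225)) = √(-10 - 2221) = √(-2231) = I*√2231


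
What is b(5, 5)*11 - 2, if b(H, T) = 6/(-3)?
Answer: -24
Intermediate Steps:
b(H, T) = -2 (b(H, T) = 6*(-⅓) = -2)
b(5, 5)*11 - 2 = -2*11 - 2 = -22 - 2 = -24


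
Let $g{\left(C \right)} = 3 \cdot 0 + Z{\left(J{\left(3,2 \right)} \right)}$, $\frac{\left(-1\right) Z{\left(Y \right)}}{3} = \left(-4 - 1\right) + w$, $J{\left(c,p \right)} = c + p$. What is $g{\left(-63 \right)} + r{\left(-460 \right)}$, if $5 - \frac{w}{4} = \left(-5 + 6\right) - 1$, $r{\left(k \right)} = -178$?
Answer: $-223$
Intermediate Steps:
$w = 20$ ($w = 20 - 4 \left(\left(-5 + 6\right) - 1\right) = 20 - 4 \left(1 - 1\right) = 20 - 0 = 20 + 0 = 20$)
$Z{\left(Y \right)} = -45$ ($Z{\left(Y \right)} = - 3 \left(\left(-4 - 1\right) + 20\right) = - 3 \left(-5 + 20\right) = \left(-3\right) 15 = -45$)
$g{\left(C \right)} = -45$ ($g{\left(C \right)} = 3 \cdot 0 - 45 = 0 - 45 = -45$)
$g{\left(-63 \right)} + r{\left(-460 \right)} = -45 - 178 = -223$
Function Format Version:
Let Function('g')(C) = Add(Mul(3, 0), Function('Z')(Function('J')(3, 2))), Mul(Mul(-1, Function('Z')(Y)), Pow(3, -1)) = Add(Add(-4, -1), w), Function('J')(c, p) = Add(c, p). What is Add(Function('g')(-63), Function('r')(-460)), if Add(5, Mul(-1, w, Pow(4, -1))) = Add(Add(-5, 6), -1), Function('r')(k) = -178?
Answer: -223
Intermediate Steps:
w = 20 (w = Add(20, Mul(-4, Add(Add(-5, 6), -1))) = Add(20, Mul(-4, Add(1, -1))) = Add(20, Mul(-4, 0)) = Add(20, 0) = 20)
Function('Z')(Y) = -45 (Function('Z')(Y) = Mul(-3, Add(Add(-4, -1), 20)) = Mul(-3, Add(-5, 20)) = Mul(-3, 15) = -45)
Function('g')(C) = -45 (Function('g')(C) = Add(Mul(3, 0), -45) = Add(0, -45) = -45)
Add(Function('g')(-63), Function('r')(-460)) = Add(-45, -178) = -223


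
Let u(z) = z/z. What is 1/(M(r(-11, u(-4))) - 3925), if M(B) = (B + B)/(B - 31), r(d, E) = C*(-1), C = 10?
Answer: -41/160905 ≈ -0.00025481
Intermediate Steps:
u(z) = 1
r(d, E) = -10 (r(d, E) = 10*(-1) = -10)
M(B) = 2*B/(-31 + B) (M(B) = (2*B)/(-31 + B) = 2*B/(-31 + B))
1/(M(r(-11, u(-4))) - 3925) = 1/(2*(-10)/(-31 - 10) - 3925) = 1/(2*(-10)/(-41) - 3925) = 1/(2*(-10)*(-1/41) - 3925) = 1/(20/41 - 3925) = 1/(-160905/41) = -41/160905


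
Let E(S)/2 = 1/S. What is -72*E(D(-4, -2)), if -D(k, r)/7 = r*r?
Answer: 36/7 ≈ 5.1429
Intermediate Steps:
D(k, r) = -7*r² (D(k, r) = -7*r*r = -7*r²)
E(S) = 2/S
-72*E(D(-4, -2)) = -144/((-7*(-2)²)) = -144/((-7*4)) = -144/(-28) = -144*(-1)/28 = -72*(-1/14) = 36/7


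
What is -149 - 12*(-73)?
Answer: 727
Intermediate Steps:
-149 - 12*(-73) = -149 + 876 = 727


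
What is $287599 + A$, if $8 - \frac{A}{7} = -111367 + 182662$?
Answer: $-211410$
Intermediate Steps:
$A = -499009$ ($A = 56 - 7 \left(-111367 + 182662\right) = 56 - 499065 = -499009$)
$287599 + A = 287599 - 499009 = -211410$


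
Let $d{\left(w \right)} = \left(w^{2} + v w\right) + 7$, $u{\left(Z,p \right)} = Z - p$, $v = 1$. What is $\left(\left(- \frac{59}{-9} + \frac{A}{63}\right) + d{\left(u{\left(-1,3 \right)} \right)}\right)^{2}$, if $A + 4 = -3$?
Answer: $\frac{52441}{81} \approx 647.42$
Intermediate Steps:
$A = -7$ ($A = -4 - 3 = -7$)
$d{\left(w \right)} = 7 + w + w^{2}$ ($d{\left(w \right)} = \left(w^{2} + 1 w\right) + 7 = \left(w^{2} + w\right) + 7 = \left(w + w^{2}\right) + 7 = 7 + w + w^{2}$)
$\left(\left(- \frac{59}{-9} + \frac{A}{63}\right) + d{\left(u{\left(-1,3 \right)} \right)}\right)^{2} = \left(\left(- \frac{59}{-9} - \frac{7}{63}\right) + \left(7 - 4 + \left(-1 - 3\right)^{2}\right)\right)^{2} = \left(\left(\left(-59\right) \left(- \frac{1}{9}\right) - \frac{1}{9}\right) + \left(7 - 4 + \left(-1 - 3\right)^{2}\right)\right)^{2} = \left(\left(\frac{59}{9} - \frac{1}{9}\right) + \left(7 - 4 + \left(-4\right)^{2}\right)\right)^{2} = \left(\frac{58}{9} + \left(7 - 4 + 16\right)\right)^{2} = \left(\frac{58}{9} + 19\right)^{2} = \left(\frac{229}{9}\right)^{2} = \frac{52441}{81}$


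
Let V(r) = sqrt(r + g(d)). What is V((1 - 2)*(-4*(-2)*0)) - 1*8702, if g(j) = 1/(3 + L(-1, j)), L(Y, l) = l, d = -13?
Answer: -8702 + I*sqrt(10)/10 ≈ -8702.0 + 0.31623*I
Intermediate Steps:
g(j) = 1/(3 + j)
V(r) = sqrt(-1/10 + r) (V(r) = sqrt(r + 1/(3 - 13)) = sqrt(r + 1/(-10)) = sqrt(r - 1/10) = sqrt(-1/10 + r))
V((1 - 2)*(-4*(-2)*0)) - 1*8702 = sqrt(-10 + 100*((1 - 2)*(-4*(-2)*0)))/10 - 1*8702 = sqrt(-10 + 100*(-8*0))/10 - 8702 = sqrt(-10 + 100*(-1*0))/10 - 8702 = sqrt(-10 + 100*0)/10 - 8702 = sqrt(-10 + 0)/10 - 8702 = sqrt(-10)/10 - 8702 = (I*sqrt(10))/10 - 8702 = I*sqrt(10)/10 - 8702 = -8702 + I*sqrt(10)/10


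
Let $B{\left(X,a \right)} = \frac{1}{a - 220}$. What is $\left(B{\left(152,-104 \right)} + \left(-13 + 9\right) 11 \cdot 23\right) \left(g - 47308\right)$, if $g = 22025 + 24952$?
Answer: $\frac{108531259}{324} \approx 3.3497 \cdot 10^{5}$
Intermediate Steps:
$g = 46977$
$B{\left(X,a \right)} = \frac{1}{-220 + a}$
$\left(B{\left(152,-104 \right)} + \left(-13 + 9\right) 11 \cdot 23\right) \left(g - 47308\right) = \left(\frac{1}{-220 - 104} + \left(-13 + 9\right) 11 \cdot 23\right) \left(46977 - 47308\right) = \left(\frac{1}{-324} + \left(-4\right) 11 \cdot 23\right) \left(-331\right) = \left(- \frac{1}{324} - 1012\right) \left(-331\right) = \left(- \frac{327889}{324}\right) \left(-331\right) = \frac{108531259}{324}$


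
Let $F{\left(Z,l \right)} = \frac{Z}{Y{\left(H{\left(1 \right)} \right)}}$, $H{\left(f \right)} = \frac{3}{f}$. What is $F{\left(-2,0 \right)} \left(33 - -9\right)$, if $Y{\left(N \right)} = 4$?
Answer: $-21$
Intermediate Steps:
$F{\left(Z,l \right)} = \frac{Z}{4}$
$F{\left(-2,0 \right)} \left(33 - -9\right) = \frac{1}{4} \left(-2\right) \left(33 - -9\right) = - \frac{33 + 9}{2} = \left(- \frac{1}{2}\right) 42 = -21$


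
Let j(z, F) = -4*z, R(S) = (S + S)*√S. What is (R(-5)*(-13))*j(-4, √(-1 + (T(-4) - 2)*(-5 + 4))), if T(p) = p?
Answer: 2080*I*√5 ≈ 4651.0*I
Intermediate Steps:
R(S) = 2*S^(3/2) (R(S) = (2*S)*√S = 2*S^(3/2))
(R(-5)*(-13))*j(-4, √(-1 + (T(-4) - 2)*(-5 + 4))) = ((2*(-5)^(3/2))*(-13))*(-4*(-4)) = ((2*(-5*I*√5))*(-13))*16 = (-10*I*√5*(-13))*16 = (130*I*√5)*16 = 2080*I*√5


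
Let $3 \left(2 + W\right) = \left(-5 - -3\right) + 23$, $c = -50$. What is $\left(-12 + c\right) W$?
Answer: $-310$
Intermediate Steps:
$W = 5$ ($W = -2 + \frac{\left(-5 - -3\right) + 23}{3} = -2 + \frac{\left(-5 + 3\right) + 23}{3} = -2 + \frac{-2 + 23}{3} = -2 + \frac{1}{3} \cdot 21 = -2 + 7 = 5$)
$\left(-12 + c\right) W = \left(-12 - 50\right) 5 = \left(-62\right) 5 = -310$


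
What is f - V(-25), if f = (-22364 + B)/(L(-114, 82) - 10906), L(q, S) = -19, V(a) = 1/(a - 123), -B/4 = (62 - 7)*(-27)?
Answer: 2441677/1616900 ≈ 1.5101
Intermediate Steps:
B = 5940 (B = -4*(62 - 7)*(-27) = -220*(-27) = -4*(-1485) = 5940)
V(a) = 1/(-123 + a)
f = 16424/10925 (f = (-22364 + 5940)/(-19 - 10906) = -16424/(-10925) = -16424*(-1/10925) = 16424/10925 ≈ 1.5033)
f - V(-25) = 16424/10925 - 1/(-123 - 25) = 16424/10925 - 1/(-148) = 16424/10925 - 1*(-1/148) = 16424/10925 + 1/148 = 2441677/1616900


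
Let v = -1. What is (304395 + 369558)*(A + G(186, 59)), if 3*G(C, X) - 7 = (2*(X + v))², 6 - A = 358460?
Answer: -238556672249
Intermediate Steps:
A = -358454 (A = 6 - 1*358460 = 6 - 358460 = -358454)
G(C, X) = 7/3 + (-2 + 2*X)²/3 (G(C, X) = 7/3 + (2*(X - 1))²/3 = 7/3 + (2*(-1 + X))²/3 = 7/3 + (-2 + 2*X)²/3)
(304395 + 369558)*(A + G(186, 59)) = (304395 + 369558)*(-358454 + (7/3 + 4*(-1 + 59)²/3)) = 673953*(-358454 + (7/3 + (4/3)*58²)) = 673953*(-358454 + (7/3 + (4/3)*3364)) = 673953*(-358454 + (7/3 + 13456/3)) = 673953*(-358454 + 13463/3) = 673953*(-1061899/3) = -238556672249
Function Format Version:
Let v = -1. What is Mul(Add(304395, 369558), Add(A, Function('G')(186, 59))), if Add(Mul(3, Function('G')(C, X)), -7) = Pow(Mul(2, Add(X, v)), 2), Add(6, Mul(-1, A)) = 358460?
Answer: -238556672249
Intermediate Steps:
A = -358454 (A = Add(6, Mul(-1, 358460)) = Add(6, -358460) = -358454)
Function('G')(C, X) = Add(Rational(7, 3), Mul(Rational(1, 3), Pow(Add(-2, Mul(2, X)), 2))) (Function('G')(C, X) = Add(Rational(7, 3), Mul(Rational(1, 3), Pow(Mul(2, Add(X, -1)), 2))) = Add(Rational(7, 3), Mul(Rational(1, 3), Pow(Mul(2, Add(-1, X)), 2))) = Add(Rational(7, 3), Mul(Rational(1, 3), Pow(Add(-2, Mul(2, X)), 2))))
Mul(Add(304395, 369558), Add(A, Function('G')(186, 59))) = Mul(Add(304395, 369558), Add(-358454, Add(Rational(7, 3), Mul(Rational(4, 3), Pow(Add(-1, 59), 2))))) = Mul(673953, Add(-358454, Add(Rational(7, 3), Mul(Rational(4, 3), Pow(58, 2))))) = Mul(673953, Add(-358454, Add(Rational(7, 3), Mul(Rational(4, 3), 3364)))) = Mul(673953, Add(-358454, Add(Rational(7, 3), Rational(13456, 3)))) = Mul(673953, Add(-358454, Rational(13463, 3))) = Mul(673953, Rational(-1061899, 3)) = -238556672249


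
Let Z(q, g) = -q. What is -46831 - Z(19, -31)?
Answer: -46812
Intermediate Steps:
-46831 - Z(19, -31) = -46831 - (-1)*19 = -46831 - 1*(-19) = -46831 + 19 = -46812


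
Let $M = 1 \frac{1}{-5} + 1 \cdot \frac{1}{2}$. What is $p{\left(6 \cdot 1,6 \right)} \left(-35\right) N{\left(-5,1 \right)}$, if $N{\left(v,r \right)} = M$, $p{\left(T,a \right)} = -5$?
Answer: $\frac{105}{2} \approx 52.5$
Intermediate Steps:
$M = \frac{3}{10}$ ($M = 1 \left(- \frac{1}{5}\right) + 1 \cdot \frac{1}{2} = - \frac{1}{5} + \frac{1}{2} = \frac{3}{10} \approx 0.3$)
$N{\left(v,r \right)} = \frac{3}{10}$
$p{\left(6 \cdot 1,6 \right)} \left(-35\right) N{\left(-5,1 \right)} = \left(-5\right) \left(-35\right) \frac{3}{10} = 175 \cdot \frac{3}{10} = \frac{105}{2}$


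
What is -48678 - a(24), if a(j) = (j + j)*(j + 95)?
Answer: -54390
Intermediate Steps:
a(j) = 2*j*(95 + j) (a(j) = (2*j)*(95 + j) = 2*j*(95 + j))
-48678 - a(24) = -48678 - 2*24*(95 + 24) = -48678 - 2*24*119 = -48678 - 1*5712 = -48678 - 5712 = -54390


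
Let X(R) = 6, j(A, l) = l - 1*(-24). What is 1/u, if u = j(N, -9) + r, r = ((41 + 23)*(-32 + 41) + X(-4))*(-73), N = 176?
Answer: -1/42471 ≈ -2.3545e-5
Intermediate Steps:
j(A, l) = 24 + l (j(A, l) = l + 24 = 24 + l)
r = -42486 (r = ((41 + 23)*(-32 + 41) + 6)*(-73) = (64*9 + 6)*(-73) = (576 + 6)*(-73) = 582*(-73) = -42486)
u = -42471 (u = (24 - 9) - 42486 = 15 - 42486 = -42471)
1/u = 1/(-42471) = -1/42471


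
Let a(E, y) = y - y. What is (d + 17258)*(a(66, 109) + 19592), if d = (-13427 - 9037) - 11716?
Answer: -331535824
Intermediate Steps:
a(E, y) = 0
d = -34180 (d = -22464 - 11716 = -34180)
(d + 17258)*(a(66, 109) + 19592) = (-34180 + 17258)*(0 + 19592) = -16922*19592 = -331535824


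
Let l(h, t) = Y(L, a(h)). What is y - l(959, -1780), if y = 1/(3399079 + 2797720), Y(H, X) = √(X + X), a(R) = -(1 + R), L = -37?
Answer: 1/6196799 - 8*I*√30 ≈ 1.6137e-7 - 43.818*I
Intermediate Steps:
a(R) = -1 - R
Y(H, X) = √2*√X (Y(H, X) = √(2*X) = √2*√X)
l(h, t) = √2*√(-1 - h)
y = 1/6196799 ≈ 1.6137e-7
y - l(959, -1780) = 1/6196799 - √(-2 - 2*959) = 1/6196799 - √(-2 - 1918) = 1/6196799 - √(-1920) = 1/6196799 - 8*I*√30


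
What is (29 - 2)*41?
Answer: 1107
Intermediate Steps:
(29 - 2)*41 = 27*41 = 1107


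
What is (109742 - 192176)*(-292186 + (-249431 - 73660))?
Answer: 50719744218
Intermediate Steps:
(109742 - 192176)*(-292186 + (-249431 - 73660)) = -82434*(-292186 - 323091) = -82434*(-615277) = 50719744218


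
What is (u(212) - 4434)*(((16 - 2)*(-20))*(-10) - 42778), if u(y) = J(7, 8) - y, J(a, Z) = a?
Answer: 185457942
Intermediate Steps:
u(y) = 7 - y
(u(212) - 4434)*(((16 - 2)*(-20))*(-10) - 42778) = ((7 - 1*212) - 4434)*(((16 - 2)*(-20))*(-10) - 42778) = ((7 - 212) - 4434)*((14*(-20))*(-10) - 42778) = (-205 - 4434)*(-280*(-10) - 42778) = -4639*(2800 - 42778) = -4639*(-39978) = 185457942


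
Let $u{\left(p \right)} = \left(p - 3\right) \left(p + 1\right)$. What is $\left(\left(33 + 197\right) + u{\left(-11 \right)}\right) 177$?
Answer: $65490$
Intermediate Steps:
$u{\left(p \right)} = \left(1 + p\right) \left(-3 + p\right)$ ($u{\left(p \right)} = \left(-3 + p\right) \left(1 + p\right) = \left(1 + p\right) \left(-3 + p\right)$)
$\left(\left(33 + 197\right) + u{\left(-11 \right)}\right) 177 = \left(\left(33 + 197\right) - \left(-19 - 121\right)\right) 177 = \left(230 + \left(-3 + 121 + 22\right)\right) 177 = \left(230 + 140\right) 177 = 370 \cdot 177 = 65490$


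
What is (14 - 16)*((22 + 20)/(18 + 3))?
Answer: -4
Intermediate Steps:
(14 - 16)*((22 + 20)/(18 + 3)) = -84/21 = -2*2 = -4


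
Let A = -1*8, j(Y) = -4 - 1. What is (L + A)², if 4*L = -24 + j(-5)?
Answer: 3721/16 ≈ 232.56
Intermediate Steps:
j(Y) = -5
A = -8
L = -29/4 (L = (-24 - 5)/4 = (¼)*(-29) = -29/4 ≈ -7.2500)
(L + A)² = (-29/4 - 8)² = (-61/4)² = 3721/16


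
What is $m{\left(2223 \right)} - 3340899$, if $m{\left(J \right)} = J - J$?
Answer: $-3340899$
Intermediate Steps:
$m{\left(J \right)} = 0$
$m{\left(2223 \right)} - 3340899 = 0 - 3340899 = -3340899$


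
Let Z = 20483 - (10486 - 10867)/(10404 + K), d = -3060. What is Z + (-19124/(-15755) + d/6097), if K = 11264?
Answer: 42634626455524179/2081389835980 ≈ 20484.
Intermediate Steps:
Z = 443826025/21668 (Z = 20483 - (10486 - 10867)/(10404 + 11264) = 20483 - (-381)/21668 = 20483 - 1*(-381/21668) = 20483 + 381/21668 = 443826025/21668 ≈ 20483.)
Z + (-19124/(-15755) + d/6097) = 443826025/21668 + (-19124/(-15755) - 3060/6097) = 443826025/21668 + (-19124*(-1/15755) - 3060*1/6097) = 443826025/21668 + (19124/15755 - 3060/6097) = 443826025/21668 + 68388728/96058235 = 42634626455524179/2081389835980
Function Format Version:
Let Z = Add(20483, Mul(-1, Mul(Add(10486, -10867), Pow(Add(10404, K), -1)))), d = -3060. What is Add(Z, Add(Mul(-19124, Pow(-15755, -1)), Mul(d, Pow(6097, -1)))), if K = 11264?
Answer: Rational(42634626455524179, 2081389835980) ≈ 20484.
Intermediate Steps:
Z = Rational(443826025, 21668) (Z = Add(20483, Mul(-1, Mul(Add(10486, -10867), Pow(Add(10404, 11264), -1)))) = Add(20483, Mul(-1, Mul(-381, Pow(21668, -1)))) = Add(20483, Mul(-1, Mul(-381, Rational(1, 21668)))) = Add(20483, Mul(-1, Rational(-381, 21668))) = Add(20483, Rational(381, 21668)) = Rational(443826025, 21668) ≈ 20483.)
Add(Z, Add(Mul(-19124, Pow(-15755, -1)), Mul(d, Pow(6097, -1)))) = Add(Rational(443826025, 21668), Add(Mul(-19124, Pow(-15755, -1)), Mul(-3060, Pow(6097, -1)))) = Add(Rational(443826025, 21668), Add(Mul(-19124, Rational(-1, 15755)), Mul(-3060, Rational(1, 6097)))) = Add(Rational(443826025, 21668), Add(Rational(19124, 15755), Rational(-3060, 6097))) = Add(Rational(443826025, 21668), Rational(68388728, 96058235)) = Rational(42634626455524179, 2081389835980)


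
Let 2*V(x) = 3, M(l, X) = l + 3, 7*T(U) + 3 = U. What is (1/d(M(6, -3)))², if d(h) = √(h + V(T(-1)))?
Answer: 2/21 ≈ 0.095238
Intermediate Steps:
T(U) = -3/7 + U/7
M(l, X) = 3 + l
V(x) = 3/2 (V(x) = (½)*3 = 3/2)
d(h) = √(3/2 + h) (d(h) = √(h + 3/2) = √(3/2 + h))
(1/d(M(6, -3)))² = (1/(√(6 + 4*(3 + 6))/2))² = (1/(√(6 + 4*9)/2))² = (1/(√(6 + 36)/2))² = (1/(√42/2))² = (√42/21)² = 2/21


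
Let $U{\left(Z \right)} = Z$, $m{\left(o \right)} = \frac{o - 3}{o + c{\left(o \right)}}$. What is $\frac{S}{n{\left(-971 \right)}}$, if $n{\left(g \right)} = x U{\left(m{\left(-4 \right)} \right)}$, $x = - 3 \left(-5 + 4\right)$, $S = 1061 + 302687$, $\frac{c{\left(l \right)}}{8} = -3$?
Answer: $\frac{1214992}{3} \approx 4.05 \cdot 10^{5}$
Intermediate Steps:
$c{\left(l \right)} = -24$ ($c{\left(l \right)} = 8 \left(-3\right) = -24$)
$S = 303748$
$m{\left(o \right)} = \frac{-3 + o}{-24 + o}$ ($m{\left(o \right)} = \frac{o - 3}{o - 24} = \frac{-3 + o}{-24 + o}$)
$x = 3$ ($x = \left(-3\right) \left(-1\right) = 3$)
$n{\left(g \right)} = \frac{3}{4}$ ($n{\left(g \right)} = 3 \frac{-3 - 4}{-24 - 4} = 3 \frac{1}{-28} \left(-7\right) = 3 \left(\left(- \frac{1}{28}\right) \left(-7\right)\right) = 3 \cdot \frac{1}{4} = \frac{3}{4}$)
$\frac{S}{n{\left(-971 \right)}} = \frac{303748}{\frac{3}{4}} = 303748 \cdot \frac{4}{3} = \frac{1214992}{3}$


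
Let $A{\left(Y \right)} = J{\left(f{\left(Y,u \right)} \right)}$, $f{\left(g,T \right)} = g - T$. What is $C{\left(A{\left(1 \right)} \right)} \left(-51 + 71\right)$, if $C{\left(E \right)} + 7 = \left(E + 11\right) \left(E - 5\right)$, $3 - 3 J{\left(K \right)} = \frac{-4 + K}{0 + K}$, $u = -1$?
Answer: $- \frac{9400}{9} \approx -1044.4$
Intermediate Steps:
$J{\left(K \right)} = 1 - \frac{-4 + K}{3 K}$ ($J{\left(K \right)} = 1 - \frac{\left(-4 + K\right) \frac{1}{0 + K}}{3} = 1 - \frac{\left(-4 + K\right) \frac{1}{K}}{3} = 1 - \frac{\frac{1}{K} \left(-4 + K\right)}{3} = 1 - \frac{-4 + K}{3 K}$)
$A{\left(Y \right)} = \frac{2 \left(3 + Y\right)}{3 \left(1 + Y\right)}$ ($A{\left(Y \right)} = \frac{2 \left(2 + \left(Y - -1\right)\right)}{3 \left(Y - -1\right)} = \frac{2 \left(2 + \left(Y + 1\right)\right)}{3 \left(Y + 1\right)} = \frac{2 \left(2 + \left(1 + Y\right)\right)}{3 \left(1 + Y\right)} = \frac{2 \left(3 + Y\right)}{3 \left(1 + Y\right)}$)
$C{\left(E \right)} = -7 + \left(-5 + E\right) \left(11 + E\right)$ ($C{\left(E \right)} = -7 + \left(E + 11\right) \left(E - 5\right) = -7 + \left(11 + E\right) \left(-5 + E\right) = -7 + \left(-5 + E\right) \left(11 + E\right)$)
$C{\left(A{\left(1 \right)} \right)} \left(-51 + 71\right) = \left(-62 + \left(\frac{2 \left(3 + 1\right)}{3 \left(1 + 1\right)}\right)^{2} + 6 \frac{2 \left(3 + 1\right)}{3 \left(1 + 1\right)}\right) \left(-51 + 71\right) = \left(-62 + \left(\frac{2}{3} \cdot \frac{1}{2} \cdot 4\right)^{2} + 6 \cdot \frac{2}{3} \cdot \frac{1}{2} \cdot 4\right) 20 = \left(-62 + \left(\frac{4}{3}\right)^{2} + 6 \cdot \frac{4}{3}\right) 20 = \left(-62 + \frac{16}{9} + 8\right) 20 = \left(- \frac{470}{9}\right) 20 = - \frac{9400}{9}$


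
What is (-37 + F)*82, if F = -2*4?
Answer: -3690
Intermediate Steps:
F = -8
(-37 + F)*82 = (-37 - 8)*82 = -45*82 = -3690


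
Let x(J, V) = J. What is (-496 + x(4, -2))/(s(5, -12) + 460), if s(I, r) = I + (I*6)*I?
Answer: -⅘ ≈ -0.80000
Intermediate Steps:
s(I, r) = I + 6*I² (s(I, r) = I + (6*I)*I = I + 6*I²)
(-496 + x(4, -2))/(s(5, -12) + 460) = (-496 + 4)/(5*(1 + 6*5) + 460) = -492/(5*(1 + 30) + 460) = -492/(5*31 + 460) = -492/(155 + 460) = -492/615 = -492*1/615 = -⅘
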